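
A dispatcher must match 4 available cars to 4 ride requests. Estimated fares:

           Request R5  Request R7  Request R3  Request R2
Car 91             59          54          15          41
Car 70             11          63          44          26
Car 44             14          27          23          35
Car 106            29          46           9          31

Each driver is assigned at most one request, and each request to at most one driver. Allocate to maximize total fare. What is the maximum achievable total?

Optimal: Car 91→Request R5 ($59), Car 70→Request R3 ($44), Car 44→Request R2 ($35), Car 106→Request R7 ($46) — total 59+44+35+46 = $184.
Swapping Car 70↔Car 106 (Car 70→Request R7 $63, Car 106→Request R3 $9) loses 18.

Max total: $184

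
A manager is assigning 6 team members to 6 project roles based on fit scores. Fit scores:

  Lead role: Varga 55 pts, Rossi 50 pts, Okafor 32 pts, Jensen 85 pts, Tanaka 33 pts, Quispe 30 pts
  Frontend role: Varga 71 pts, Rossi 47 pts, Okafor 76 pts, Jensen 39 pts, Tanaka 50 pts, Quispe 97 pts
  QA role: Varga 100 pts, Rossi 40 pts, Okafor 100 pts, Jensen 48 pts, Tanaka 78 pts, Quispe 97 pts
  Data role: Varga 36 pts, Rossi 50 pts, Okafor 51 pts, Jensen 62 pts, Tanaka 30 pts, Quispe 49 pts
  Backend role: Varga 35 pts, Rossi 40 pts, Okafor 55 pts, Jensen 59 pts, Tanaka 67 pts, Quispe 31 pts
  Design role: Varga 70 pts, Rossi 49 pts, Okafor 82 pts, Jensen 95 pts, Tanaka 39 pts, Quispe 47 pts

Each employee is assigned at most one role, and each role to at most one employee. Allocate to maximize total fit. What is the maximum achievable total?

Optimal: Varga→QA role (100 pts), Rossi→Data role (50 pts), Okafor→Design role (82 pts), Jensen→Lead role (85 pts), Tanaka→Backend role (67 pts), Quispe→Frontend role (97 pts) — total 100+50+82+85+67+97 = 481 pts.
Max-entry greedy (repeatedly take the single best remaining cell) gives 460 pts, worse by 21.
Next-best assignment: Varga→Design role, Rossi→Data role, Okafor→QA role, Jensen→Lead role, Tanaka→Backend role, Quispe→Frontend role = 469 pts.

Maximum total: 481 pts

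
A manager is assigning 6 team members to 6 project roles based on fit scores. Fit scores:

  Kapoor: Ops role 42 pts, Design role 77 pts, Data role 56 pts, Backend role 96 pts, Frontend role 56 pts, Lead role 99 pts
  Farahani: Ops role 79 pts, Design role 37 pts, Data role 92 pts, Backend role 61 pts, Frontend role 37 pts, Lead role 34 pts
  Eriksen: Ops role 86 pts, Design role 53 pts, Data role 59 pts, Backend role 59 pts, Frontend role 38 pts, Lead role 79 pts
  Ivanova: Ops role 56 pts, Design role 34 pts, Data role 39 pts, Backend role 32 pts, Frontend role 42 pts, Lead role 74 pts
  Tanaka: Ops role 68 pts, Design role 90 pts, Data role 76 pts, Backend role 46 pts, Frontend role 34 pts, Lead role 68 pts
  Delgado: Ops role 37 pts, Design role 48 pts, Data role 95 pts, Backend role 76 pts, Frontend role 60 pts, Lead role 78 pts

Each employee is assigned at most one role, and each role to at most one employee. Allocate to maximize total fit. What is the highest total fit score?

Maximum total: 498 pts

This is the linear assignment problem.
Optimal: Kapoor→Backend role (96 pts), Farahani→Data role (92 pts), Eriksen→Ops role (86 pts), Ivanova→Lead role (74 pts), Tanaka→Design role (90 pts), Delgado→Frontend role (60 pts) — total 96+92+86+74+90+60 = 498 pts.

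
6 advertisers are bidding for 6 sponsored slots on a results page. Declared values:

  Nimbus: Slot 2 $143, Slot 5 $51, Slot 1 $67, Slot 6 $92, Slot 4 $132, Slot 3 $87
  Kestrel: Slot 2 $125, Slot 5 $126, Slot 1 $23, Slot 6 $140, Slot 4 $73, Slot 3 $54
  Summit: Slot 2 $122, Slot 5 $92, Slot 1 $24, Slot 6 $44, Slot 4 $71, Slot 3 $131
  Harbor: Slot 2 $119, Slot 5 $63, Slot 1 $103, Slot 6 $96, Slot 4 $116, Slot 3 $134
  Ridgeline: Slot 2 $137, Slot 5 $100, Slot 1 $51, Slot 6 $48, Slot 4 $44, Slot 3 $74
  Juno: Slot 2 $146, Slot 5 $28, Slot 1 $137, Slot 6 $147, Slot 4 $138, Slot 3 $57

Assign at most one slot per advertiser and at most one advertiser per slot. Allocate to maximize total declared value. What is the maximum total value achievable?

Treat this as an assignment problem: match each advertiser to one slot.
Optimal: Nimbus→Slot 4 ($132), Kestrel→Slot 5 ($126), Summit→Slot 3 ($131), Harbor→Slot 1 ($103), Ridgeline→Slot 2 ($137), Juno→Slot 6 ($147) — total 132+126+131+103+137+147 = $776.
Max-entry greedy (repeatedly take the single best remaining cell) gives $672, worse by 104.
Next-best assignment: Nimbus→Slot 4, Kestrel→Slot 6, Summit→Slot 5, Harbor→Slot 3, Ridgeline→Slot 2, Juno→Slot 1 = $772.

Maximum total: $776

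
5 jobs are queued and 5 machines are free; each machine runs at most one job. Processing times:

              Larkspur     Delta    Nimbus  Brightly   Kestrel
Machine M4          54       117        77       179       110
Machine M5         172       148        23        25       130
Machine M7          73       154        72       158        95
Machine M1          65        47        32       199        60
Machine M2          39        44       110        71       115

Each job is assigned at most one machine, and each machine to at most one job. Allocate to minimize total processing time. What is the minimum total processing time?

Optimal: Larkspur→Machine M4 (54 min), Delta→Machine M2 (44 min), Nimbus→Machine M1 (32 min), Brightly→Machine M5 (25 min), Kestrel→Machine M7 (95 min) — total 54+44+32+25+95 = 250 min.
Column-greedy (each machine in turn goes to its cheapest remaining job) gives 290 min, worse by 40.
Next-best assignment: Larkspur→Machine M4, Delta→Machine M2, Nimbus→Machine M7, Brightly→Machine M5, Kestrel→Machine M1 = 255 min.

Min total: 250 min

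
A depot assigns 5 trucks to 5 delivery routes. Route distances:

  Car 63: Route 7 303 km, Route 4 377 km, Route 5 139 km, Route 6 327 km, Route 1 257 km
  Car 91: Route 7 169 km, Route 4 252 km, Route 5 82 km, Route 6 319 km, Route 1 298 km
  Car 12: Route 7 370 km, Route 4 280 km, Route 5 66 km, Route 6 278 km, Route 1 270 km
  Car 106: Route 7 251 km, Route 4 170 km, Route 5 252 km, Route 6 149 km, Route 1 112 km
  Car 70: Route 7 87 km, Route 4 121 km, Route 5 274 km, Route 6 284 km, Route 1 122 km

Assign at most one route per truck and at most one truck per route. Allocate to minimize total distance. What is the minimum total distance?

Minimum total: 762 km

This is a one-to-one assignment (minimum-cost bipartite matching).
Optimal: Car 63→Route 1 (257 km), Car 91→Route 7 (169 km), Car 12→Route 5 (66 km), Car 106→Route 6 (149 km), Car 70→Route 4 (121 km) — total 257+169+66+149+121 = 762 km.
Row-greedy (each truck in turn takes its cheapest remaining route) gives 848 km, worse by 86.
Next-best assignment: Car 63→Route 6, Car 91→Route 7, Car 12→Route 5, Car 106→Route 1, Car 70→Route 4 = 795 km.
Checked against all permutations: 762 km is optimal.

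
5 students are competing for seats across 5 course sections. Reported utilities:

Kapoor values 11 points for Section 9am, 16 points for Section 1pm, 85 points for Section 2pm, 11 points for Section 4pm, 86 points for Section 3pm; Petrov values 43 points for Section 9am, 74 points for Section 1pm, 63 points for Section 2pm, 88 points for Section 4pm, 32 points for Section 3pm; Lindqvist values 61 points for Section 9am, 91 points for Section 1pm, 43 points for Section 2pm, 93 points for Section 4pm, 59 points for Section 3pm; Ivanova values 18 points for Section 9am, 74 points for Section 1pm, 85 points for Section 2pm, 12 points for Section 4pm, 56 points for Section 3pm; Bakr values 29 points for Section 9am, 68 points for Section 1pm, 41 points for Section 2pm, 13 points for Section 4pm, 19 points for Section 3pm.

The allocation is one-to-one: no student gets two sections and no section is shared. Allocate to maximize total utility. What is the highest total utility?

Maximum total: 388 points

Treat this as an assignment problem: match each student to one section.
Optimal: Kapoor→Section 3pm (86 points), Petrov→Section 4pm (88 points), Lindqvist→Section 9am (61 points), Ivanova→Section 2pm (85 points), Bakr→Section 1pm (68 points) — total 86+88+61+85+68 = 388 points.
No other one-to-one assignment exceeds 388 points.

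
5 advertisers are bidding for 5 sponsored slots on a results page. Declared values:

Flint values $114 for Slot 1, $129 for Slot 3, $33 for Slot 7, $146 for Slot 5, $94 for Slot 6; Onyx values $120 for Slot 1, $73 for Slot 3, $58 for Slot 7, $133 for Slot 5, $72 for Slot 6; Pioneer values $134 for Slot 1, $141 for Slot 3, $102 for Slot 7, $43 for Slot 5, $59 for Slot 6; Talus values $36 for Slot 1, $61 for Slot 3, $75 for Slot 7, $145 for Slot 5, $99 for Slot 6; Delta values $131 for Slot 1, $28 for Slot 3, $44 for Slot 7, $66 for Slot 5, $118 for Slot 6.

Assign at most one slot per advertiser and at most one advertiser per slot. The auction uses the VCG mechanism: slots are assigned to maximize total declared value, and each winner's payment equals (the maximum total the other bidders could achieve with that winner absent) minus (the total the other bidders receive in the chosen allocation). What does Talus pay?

Talus pays $56.

Efficient allocation: Flint→Slot 3 ($129), Onyx→Slot 1 ($120), Pioneer→Slot 7 ($102), Talus→Slot 5 ($145), Delta→Slot 6 ($118); total welfare W = $614.
Talus receives Slot 5 at value $145, so the others get W − 145 = $469.
Without Talus: best allocation of the remaining 4 bidders over all 5 slots is Flint→Slot 5 ($146), Onyx→Slot 1 ($120), Pioneer→Slot 3 ($141), Delta→Slot 6 ($118), total $525.
VCG payment = (others' best without Talus) − (others' welfare with Talus) = 525 − 469 = $56.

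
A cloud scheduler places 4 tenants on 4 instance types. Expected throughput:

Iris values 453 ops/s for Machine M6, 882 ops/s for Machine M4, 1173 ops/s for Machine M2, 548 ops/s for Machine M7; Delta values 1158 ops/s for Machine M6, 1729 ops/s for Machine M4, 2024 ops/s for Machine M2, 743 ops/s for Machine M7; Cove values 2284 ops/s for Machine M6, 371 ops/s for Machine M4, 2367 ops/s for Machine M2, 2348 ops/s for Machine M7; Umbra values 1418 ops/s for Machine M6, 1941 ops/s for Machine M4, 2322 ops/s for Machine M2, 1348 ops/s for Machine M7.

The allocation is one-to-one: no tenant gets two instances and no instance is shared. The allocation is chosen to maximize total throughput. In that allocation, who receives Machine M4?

Optimal: Iris→Machine M7 (548 ops/s), Delta→Machine M4 (1729 ops/s), Cove→Machine M6 (2284 ops/s), Umbra→Machine M2 (2322 ops/s) — total 548+1729+2284+2322 = 6883 ops/s.
Column-greedy (each instance in turn goes to its best remaining tenant) gives 6797 ops/s, worse by 86.
Delta's own top instance is Machine M2 (2024 ops/s), but forcing Delta→Machine M2 and reassigning the rest optimally gives only 6797 ops/s — worse by 86.

Delta receives Machine M4.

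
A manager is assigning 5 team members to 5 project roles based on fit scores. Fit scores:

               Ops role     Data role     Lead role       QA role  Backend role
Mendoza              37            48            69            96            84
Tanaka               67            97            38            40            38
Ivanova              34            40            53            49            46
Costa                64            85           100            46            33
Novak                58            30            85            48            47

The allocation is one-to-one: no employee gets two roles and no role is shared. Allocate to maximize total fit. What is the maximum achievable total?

This is the linear assignment problem.
Optimal: Mendoza→QA role (96 pts), Tanaka→Data role (97 pts), Ivanova→Backend role (46 pts), Costa→Lead role (100 pts), Novak→Ops role (58 pts) — total 96+97+46+100+58 = 397 pts.
Every other assignment is strictly worse.

Maximum total: 397 pts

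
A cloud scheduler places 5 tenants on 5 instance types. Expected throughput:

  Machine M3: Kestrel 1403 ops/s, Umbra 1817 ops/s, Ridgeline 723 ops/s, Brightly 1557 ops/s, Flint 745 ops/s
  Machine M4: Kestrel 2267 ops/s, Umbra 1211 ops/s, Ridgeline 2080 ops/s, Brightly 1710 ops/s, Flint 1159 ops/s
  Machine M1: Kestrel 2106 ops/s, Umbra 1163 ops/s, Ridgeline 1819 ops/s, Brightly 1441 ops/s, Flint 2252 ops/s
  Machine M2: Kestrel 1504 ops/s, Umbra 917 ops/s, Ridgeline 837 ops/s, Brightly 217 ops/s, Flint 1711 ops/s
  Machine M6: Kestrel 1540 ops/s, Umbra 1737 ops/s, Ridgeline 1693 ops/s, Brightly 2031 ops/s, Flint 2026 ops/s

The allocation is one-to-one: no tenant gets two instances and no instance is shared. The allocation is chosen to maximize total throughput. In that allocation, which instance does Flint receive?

This is the linear assignment problem.
Optimal: Kestrel→Machine M1 (2106 ops/s), Umbra→Machine M3 (1817 ops/s), Ridgeline→Machine M4 (2080 ops/s), Brightly→Machine M6 (2031 ops/s), Flint→Machine M2 (1711 ops/s) — total 2106+1817+2080+2031+1711 = 9745 ops/s.
Row-greedy (each tenant in turn takes its best remaining instance) gives 9645 ops/s, worse by 100.
Swapping Brightly↔Ridgeline (Brightly→Machine M4 1710 ops/s, Ridgeline→Machine M6 1693 ops/s) loses 708.
Checked against all permutations: 9745 ops/s is optimal.
Flint's own top instance is Machine M1 (2252 ops/s), but forcing Flint→Machine M1 and reassigning the rest optimally gives only 9684 ops/s — worse by 61.

Flint receives Machine M2.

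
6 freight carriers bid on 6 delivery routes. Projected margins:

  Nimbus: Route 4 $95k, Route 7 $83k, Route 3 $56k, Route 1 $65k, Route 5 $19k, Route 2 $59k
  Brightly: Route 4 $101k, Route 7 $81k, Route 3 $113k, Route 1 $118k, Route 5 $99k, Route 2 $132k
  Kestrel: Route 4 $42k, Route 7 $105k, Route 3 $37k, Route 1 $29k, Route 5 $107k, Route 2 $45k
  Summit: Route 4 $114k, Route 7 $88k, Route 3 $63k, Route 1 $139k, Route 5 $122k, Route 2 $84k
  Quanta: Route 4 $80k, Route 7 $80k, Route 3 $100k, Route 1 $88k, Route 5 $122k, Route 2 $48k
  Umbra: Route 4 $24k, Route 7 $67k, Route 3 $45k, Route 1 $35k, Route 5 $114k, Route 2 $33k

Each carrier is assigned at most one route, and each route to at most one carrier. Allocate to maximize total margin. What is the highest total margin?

Treat this as an assignment problem: match each carrier to one route.
Optimal: Nimbus→Route 4 ($95k), Brightly→Route 2 ($132k), Kestrel→Route 7 ($105k), Summit→Route 1 ($139k), Quanta→Route 3 ($100k), Umbra→Route 5 ($114k) — total 95+132+105+139+100+114 = $685k.
Column-greedy (each route in turn goes to its best remaining carrier) gives $593k, worse by 92.

Maximum total: $685k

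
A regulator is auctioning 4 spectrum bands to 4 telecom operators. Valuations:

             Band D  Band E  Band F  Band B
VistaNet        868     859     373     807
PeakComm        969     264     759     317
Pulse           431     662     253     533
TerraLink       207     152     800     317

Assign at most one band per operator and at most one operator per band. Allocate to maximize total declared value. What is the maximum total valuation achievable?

Optimal: VistaNet→Band B ($807M), PeakComm→Band D ($969M), Pulse→Band E ($662M), TerraLink→Band F ($800M) — total 807+969+662+800 = $3238M.
Row-greedy (each operator in turn takes its best remaining band) gives $2606M, worse by 632.
Swapping Pulse↔PeakComm (Pulse→Band D $431M, PeakComm→Band E $264M) loses 936.

Max total: $3238M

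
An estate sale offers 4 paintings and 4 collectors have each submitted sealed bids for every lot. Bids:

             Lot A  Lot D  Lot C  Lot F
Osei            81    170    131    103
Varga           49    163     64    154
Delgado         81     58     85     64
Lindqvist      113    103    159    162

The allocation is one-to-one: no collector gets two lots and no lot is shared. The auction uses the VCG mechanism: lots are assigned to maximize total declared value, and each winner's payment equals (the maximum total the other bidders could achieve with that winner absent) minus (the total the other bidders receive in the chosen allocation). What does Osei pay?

Efficient allocation: Osei→Lot D ($170), Varga→Lot F ($154), Delgado→Lot A ($81), Lindqvist→Lot C ($159); total welfare W = $564.
Osei receives Lot D at value $170, so the others get W − 170 = $394.
Without Osei: best allocation of the remaining 3 bidders over all 4 lots is Varga→Lot D ($163), Delgado→Lot C ($85), Lindqvist→Lot F ($162), total $410.
VCG payment = (others' best without Osei) − (others' welfare with Osei) = 410 − 394 = $16.

Osei pays $16.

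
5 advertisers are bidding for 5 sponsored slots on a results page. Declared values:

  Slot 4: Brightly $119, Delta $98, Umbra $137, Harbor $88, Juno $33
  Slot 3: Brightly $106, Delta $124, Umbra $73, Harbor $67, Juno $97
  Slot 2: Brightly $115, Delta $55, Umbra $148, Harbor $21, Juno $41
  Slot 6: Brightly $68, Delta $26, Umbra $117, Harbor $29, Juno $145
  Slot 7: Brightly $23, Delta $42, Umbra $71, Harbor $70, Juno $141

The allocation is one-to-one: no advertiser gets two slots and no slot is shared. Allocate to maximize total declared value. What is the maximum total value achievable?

Optimal: Brightly→Slot 4 ($119), Delta→Slot 3 ($124), Umbra→Slot 2 ($148), Harbor→Slot 7 ($70), Juno→Slot 6 ($145) — total 119+124+148+70+145 = $606.
Column-greedy (each slot in turn goes to its best remaining advertiser) gives $591, worse by 15.
Next-best assignment: Brightly→Slot 2, Delta→Slot 3, Umbra→Slot 4, Harbor→Slot 7, Juno→Slot 6 = $591.
No other one-to-one assignment exceeds $606.

Max total: $606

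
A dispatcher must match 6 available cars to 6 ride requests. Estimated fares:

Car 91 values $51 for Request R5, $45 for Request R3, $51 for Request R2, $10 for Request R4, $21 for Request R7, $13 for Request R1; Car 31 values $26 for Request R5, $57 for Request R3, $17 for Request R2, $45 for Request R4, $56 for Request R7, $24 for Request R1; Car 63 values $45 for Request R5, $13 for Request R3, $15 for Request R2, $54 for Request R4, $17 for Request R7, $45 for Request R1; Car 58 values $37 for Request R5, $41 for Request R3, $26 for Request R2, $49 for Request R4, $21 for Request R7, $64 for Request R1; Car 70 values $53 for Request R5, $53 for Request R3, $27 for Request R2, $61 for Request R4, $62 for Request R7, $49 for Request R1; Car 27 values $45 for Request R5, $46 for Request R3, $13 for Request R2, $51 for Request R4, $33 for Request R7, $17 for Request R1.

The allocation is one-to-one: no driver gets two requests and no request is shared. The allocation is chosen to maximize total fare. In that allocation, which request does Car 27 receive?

Car 27 receives Request R5.

Optimal: Car 91→Request R2 ($51), Car 31→Request R3 ($57), Car 63→Request R4 ($54), Car 58→Request R1 ($64), Car 70→Request R7 ($62), Car 27→Request R5 ($45) — total 51+57+54+64+62+45 = $333.
Column-greedy (each request in turn goes to its best remaining driver) gives $312, worse by 21.
Swapping Car 58↔Car 70 (Car 58→Request R7 $21, Car 70→Request R1 $49) loses 56.
No other one-to-one assignment exceeds $333.
Car 27's own top request is Request R4 ($51), but forcing Car 27→Request R4 and reassigning the rest optimally gives only $330 — worse by 3.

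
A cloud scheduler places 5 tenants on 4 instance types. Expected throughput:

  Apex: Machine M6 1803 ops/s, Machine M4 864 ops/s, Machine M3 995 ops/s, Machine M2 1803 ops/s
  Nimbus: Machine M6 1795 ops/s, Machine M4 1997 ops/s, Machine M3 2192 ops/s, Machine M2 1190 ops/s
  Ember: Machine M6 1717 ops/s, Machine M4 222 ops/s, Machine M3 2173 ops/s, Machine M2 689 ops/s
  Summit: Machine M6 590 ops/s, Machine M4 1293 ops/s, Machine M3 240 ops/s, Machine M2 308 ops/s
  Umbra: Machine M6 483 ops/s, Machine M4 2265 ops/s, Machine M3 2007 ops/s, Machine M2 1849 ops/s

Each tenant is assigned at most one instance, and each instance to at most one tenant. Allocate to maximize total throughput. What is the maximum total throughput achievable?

Max total: 8036 ops/s

Optimal: Nimbus→Machine M6 (1795 ops/s), Umbra→Machine M4 (2265 ops/s), Ember→Machine M3 (2173 ops/s), Apex→Machine M2 (1803 ops/s) — total 1795+2265+2173+1803 = 8036 ops/s.
Max-entry greedy (repeatedly take the single best remaining cell) gives 6949 ops/s, worse by 1087.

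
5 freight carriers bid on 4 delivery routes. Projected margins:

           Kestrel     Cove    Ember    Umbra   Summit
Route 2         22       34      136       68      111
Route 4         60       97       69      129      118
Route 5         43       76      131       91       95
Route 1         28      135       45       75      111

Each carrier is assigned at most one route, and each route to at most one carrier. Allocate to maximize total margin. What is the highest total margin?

Maximum total: $506k

This is the linear assignment problem.
Optimal: Summit→Route 2 ($111k), Umbra→Route 4 ($129k), Ember→Route 5 ($131k), Cove→Route 1 ($135k) — total 111+129+131+135 = $506k.
Column-greedy (each route in turn goes to its best remaining carrier) gives $495k, worse by 11.
Every other assignment is strictly worse.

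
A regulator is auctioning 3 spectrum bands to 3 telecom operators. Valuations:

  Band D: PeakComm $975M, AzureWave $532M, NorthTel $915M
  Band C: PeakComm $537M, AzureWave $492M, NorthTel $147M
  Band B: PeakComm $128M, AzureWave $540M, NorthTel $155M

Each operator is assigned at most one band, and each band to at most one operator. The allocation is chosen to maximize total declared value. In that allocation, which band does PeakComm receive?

Optimal: PeakComm→Band C ($537M), AzureWave→Band B ($540M), NorthTel→Band D ($915M) — total 537+540+915 = $1992M.
Column-greedy (each band in turn goes to its best remaining operator) gives $1622M, worse by 370.
Swapping PeakComm↔NorthTel (PeakComm→Band D $975M, NorthTel→Band C $147M) loses 330.
PeakComm's own top band is Band D ($975M), but forcing PeakComm→Band D and reassigning the rest optimally gives only $1662M — worse by 330.

PeakComm receives Band C.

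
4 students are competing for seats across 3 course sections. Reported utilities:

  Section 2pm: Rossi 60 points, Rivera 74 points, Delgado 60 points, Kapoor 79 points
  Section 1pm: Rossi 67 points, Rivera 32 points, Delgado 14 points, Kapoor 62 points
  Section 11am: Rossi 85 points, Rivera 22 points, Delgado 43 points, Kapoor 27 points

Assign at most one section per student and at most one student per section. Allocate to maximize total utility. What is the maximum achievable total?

Maximum total: 221 points

Optimal: Rivera→Section 2pm (74 points), Kapoor→Section 1pm (62 points), Rossi→Section 11am (85 points) — total 74+62+85 = 221 points.
Max-entry greedy (repeatedly take the single best remaining cell) gives 196 points, worse by 25.
Every other assignment is strictly worse.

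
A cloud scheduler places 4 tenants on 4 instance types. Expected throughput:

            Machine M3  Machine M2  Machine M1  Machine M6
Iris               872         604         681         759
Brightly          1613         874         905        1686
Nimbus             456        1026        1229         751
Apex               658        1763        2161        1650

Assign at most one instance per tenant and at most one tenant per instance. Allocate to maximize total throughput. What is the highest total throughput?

Optimal: Iris→Machine M3 (872 ops/s), Brightly→Machine M6 (1686 ops/s), Nimbus→Machine M2 (1026 ops/s), Apex→Machine M1 (2161 ops/s) — total 872+1686+1026+2161 = 5745 ops/s.
Column-greedy (each instance in turn goes to its best remaining tenant) gives 5364 ops/s, worse by 381.

Max total: 5745 ops/s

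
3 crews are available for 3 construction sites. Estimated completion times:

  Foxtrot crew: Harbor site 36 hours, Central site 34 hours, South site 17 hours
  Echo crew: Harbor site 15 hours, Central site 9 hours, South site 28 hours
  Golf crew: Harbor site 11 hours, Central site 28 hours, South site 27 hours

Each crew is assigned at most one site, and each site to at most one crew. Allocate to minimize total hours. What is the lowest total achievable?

Optimal: Foxtrot crew→South site (17 hours), Echo crew→Central site (9 hours), Golf crew→Harbor site (11 hours) — total 17+9+11 = 37 hours.
Next-best assignment: Foxtrot crew→South site, Echo crew→Harbor site, Golf crew→Central site = 60 hours.

Min total: 37 hours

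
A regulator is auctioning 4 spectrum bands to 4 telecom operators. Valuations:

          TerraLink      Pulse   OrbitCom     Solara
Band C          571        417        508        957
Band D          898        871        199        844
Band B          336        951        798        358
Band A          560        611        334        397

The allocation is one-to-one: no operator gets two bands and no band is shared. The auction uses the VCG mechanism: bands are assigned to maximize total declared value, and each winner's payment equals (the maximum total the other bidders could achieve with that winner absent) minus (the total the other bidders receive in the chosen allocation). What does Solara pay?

Efficient allocation: TerraLink→Band D ($898M), Pulse→Band A ($611M), OrbitCom→Band B ($798M), Solara→Band C ($957M); total welfare W = $3264M.
Solara receives Band C at value $957M, so the others get W − 957 = $2307M.
Without Solara: best allocation of the remaining 3 bidders over all 4 bands is TerraLink→Band D ($898M), Pulse→Band B ($951M), OrbitCom→Band C ($508M), total $2357M.
VCG payment = (others' best without Solara) − (others' welfare with Solara) = 2357 − 2307 = $50M.

Solara pays $50M.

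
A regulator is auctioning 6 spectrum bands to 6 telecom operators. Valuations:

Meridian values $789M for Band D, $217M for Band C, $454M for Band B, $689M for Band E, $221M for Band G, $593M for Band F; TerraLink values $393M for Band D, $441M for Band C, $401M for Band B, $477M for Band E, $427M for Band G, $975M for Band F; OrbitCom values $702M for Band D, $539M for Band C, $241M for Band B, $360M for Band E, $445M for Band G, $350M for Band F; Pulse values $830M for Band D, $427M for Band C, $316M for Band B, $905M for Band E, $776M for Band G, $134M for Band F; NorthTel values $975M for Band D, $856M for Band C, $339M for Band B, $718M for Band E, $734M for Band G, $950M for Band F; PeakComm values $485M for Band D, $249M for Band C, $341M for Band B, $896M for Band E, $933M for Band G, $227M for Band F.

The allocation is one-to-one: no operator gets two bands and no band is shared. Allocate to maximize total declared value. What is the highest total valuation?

Optimal: Meridian→Band B ($454M), TerraLink→Band F ($975M), OrbitCom→Band D ($702M), Pulse→Band E ($905M), NorthTel→Band C ($856M), PeakComm→Band G ($933M) — total 454+975+702+905+856+933 = $4825M.
Next-best assignment: Meridian→Band B, TerraLink→Band F, OrbitCom→Band C, Pulse→Band E, NorthTel→Band D, PeakComm→Band G = $4781M.

Maximum total: $4825M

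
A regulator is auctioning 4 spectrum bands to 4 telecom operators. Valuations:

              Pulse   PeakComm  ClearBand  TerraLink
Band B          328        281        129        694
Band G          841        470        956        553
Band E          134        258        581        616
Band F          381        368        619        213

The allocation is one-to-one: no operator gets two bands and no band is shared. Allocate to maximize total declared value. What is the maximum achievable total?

Optimal: Pulse→Band G ($841M), PeakComm→Band F ($368M), ClearBand→Band E ($581M), TerraLink→Band B ($694M) — total 841+368+581+694 = $2484M.
Max-entry greedy (repeatedly take the single best remaining cell) gives $2289M, worse by 195.
Checked against all permutations: $2484M is optimal.

Max total: $2484M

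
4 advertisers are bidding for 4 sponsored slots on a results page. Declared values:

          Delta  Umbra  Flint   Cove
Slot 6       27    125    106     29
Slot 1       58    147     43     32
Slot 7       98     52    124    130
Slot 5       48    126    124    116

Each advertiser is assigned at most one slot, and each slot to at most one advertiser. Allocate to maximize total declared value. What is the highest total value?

Maximum total: $467

Treat this as an assignment problem: match each advertiser to one slot.
Optimal: Delta→Slot 7 ($98), Umbra→Slot 1 ($147), Flint→Slot 6 ($106), Cove→Slot 5 ($116) — total 98+147+106+116 = $467.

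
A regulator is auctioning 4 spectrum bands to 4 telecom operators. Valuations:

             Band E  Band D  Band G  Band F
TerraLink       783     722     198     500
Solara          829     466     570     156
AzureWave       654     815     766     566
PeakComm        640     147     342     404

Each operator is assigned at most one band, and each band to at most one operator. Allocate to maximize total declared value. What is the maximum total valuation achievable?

Optimal: TerraLink→Band D ($722M), Solara→Band E ($829M), AzureWave→Band G ($766M), PeakComm→Band F ($404M) — total 722+829+766+404 = $2721M.
Row-greedy (each operator in turn takes its best remaining band) gives $2572M, worse by 149.

Max total: $2721M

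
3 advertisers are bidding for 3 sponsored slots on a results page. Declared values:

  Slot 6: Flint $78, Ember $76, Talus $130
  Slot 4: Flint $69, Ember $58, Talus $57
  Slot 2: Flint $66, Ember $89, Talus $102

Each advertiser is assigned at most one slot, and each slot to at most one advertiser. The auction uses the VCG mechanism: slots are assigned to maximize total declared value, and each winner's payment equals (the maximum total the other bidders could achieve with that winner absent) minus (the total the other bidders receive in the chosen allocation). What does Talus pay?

Talus pays $9.

Efficient allocation: Flint→Slot 4 ($69), Ember→Slot 2 ($89), Talus→Slot 6 ($130); total welfare W = $288.
Talus receives Slot 6 at value $130, so the others get W − 130 = $158.
Without Talus: best allocation of the remaining 2 bidders over all 3 slots is Flint→Slot 6 ($78), Ember→Slot 2 ($89), total $167.
VCG payment = (others' best without Talus) − (others' welfare with Talus) = 167 − 158 = $9.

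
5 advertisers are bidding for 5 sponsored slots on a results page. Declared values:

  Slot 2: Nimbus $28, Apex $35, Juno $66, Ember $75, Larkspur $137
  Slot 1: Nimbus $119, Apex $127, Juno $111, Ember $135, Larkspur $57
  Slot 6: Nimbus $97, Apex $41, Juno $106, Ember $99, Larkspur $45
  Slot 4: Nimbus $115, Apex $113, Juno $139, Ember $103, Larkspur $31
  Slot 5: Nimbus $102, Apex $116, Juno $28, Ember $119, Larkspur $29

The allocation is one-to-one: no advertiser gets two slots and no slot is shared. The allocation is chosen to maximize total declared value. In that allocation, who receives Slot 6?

Nimbus receives Slot 6.

This is the linear assignment problem.
Optimal: Nimbus→Slot 6 ($97), Apex→Slot 5 ($116), Juno→Slot 4 ($139), Ember→Slot 1 ($135), Larkspur→Slot 2 ($137) — total 97+116+139+135+137 = $624.
Column-greedy (each slot in turn goes to its best remaining advertiser) gives $609, worse by 15.
Next-best assignment: Nimbus→Slot 6, Apex→Slot 1, Juno→Slot 4, Ember→Slot 5, Larkspur→Slot 2 = $619.
Swapping Nimbus↔Ember (Nimbus→Slot 1 $119, Ember→Slot 6 $99) loses 14.
No other one-to-one assignment exceeds $624.
Nimbus's own top slot is Slot 1 ($119), but forcing Nimbus→Slot 1 and reassigning the rest optimally gives only $610 — worse by 14.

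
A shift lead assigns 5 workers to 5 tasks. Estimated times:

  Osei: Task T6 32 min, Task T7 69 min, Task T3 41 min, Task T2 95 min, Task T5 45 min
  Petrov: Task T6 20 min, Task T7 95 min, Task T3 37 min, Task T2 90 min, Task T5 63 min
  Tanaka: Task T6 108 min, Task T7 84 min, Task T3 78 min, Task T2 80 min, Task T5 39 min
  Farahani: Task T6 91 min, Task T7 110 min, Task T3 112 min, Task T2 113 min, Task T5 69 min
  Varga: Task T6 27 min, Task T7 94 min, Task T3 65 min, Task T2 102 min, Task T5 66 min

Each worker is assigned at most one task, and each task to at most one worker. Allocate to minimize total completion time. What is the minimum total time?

This is the linear assignment problem.
Optimal: Osei→Task T7 (69 min), Petrov→Task T3 (37 min), Tanaka→Task T2 (80 min), Farahani→Task T5 (69 min), Varga→Task T6 (27 min) — total 69+37+80+69+27 = 282 min.
Row-greedy (each worker in turn takes its cheapest remaining task) gives 320 min, worse by 38.
Next-best assignment: Osei→Task T7, Petrov→Task T3, Tanaka→Task T5, Farahani→Task T2, Varga→Task T6 = 285 min.
No other one-to-one assignment undercuts 282 min.

Min total: 282 min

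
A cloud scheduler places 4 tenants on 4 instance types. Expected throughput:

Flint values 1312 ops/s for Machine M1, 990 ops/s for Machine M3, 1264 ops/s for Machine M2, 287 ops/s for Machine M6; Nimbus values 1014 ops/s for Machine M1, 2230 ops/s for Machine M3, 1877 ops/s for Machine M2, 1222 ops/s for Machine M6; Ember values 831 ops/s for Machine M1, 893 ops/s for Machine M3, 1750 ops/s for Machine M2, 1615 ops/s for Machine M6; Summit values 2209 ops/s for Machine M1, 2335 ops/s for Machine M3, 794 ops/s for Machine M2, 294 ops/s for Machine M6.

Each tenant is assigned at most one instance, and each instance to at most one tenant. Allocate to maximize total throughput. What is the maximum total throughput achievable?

Maximum total: 7318 ops/s

Optimal: Flint→Machine M2 (1264 ops/s), Nimbus→Machine M3 (2230 ops/s), Ember→Machine M6 (1615 ops/s), Summit→Machine M1 (2209 ops/s) — total 1264+2230+1615+2209 = 7318 ops/s.
Row-greedy (each tenant in turn takes its best remaining instance) gives 5586 ops/s, worse by 1732.
Swapping Flint↔Ember (Flint→Machine M6 287 ops/s, Ember→Machine M2 1750 ops/s) loses 842.
Checked against all permutations: 7318 ops/s is optimal.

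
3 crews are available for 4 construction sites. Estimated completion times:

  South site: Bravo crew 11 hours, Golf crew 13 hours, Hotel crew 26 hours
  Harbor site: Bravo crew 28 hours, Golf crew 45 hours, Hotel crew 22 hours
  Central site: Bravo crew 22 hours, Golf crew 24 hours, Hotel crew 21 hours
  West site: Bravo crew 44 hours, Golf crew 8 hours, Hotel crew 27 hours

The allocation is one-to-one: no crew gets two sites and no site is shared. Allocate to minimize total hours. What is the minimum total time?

Optimal: Bravo crew→South site (11 hours), Golf crew→West site (8 hours), Hotel crew→Central site (21 hours) — total 11+8+21 = 40 hours.
Column-greedy (each site in turn goes to its cheapest remaining crew) gives 57 hours, worse by 17.
Next-best assignment: Bravo crew→South site, Golf crew→West site, Hotel crew→Harbor site = 41 hours.

Min total: 40 hours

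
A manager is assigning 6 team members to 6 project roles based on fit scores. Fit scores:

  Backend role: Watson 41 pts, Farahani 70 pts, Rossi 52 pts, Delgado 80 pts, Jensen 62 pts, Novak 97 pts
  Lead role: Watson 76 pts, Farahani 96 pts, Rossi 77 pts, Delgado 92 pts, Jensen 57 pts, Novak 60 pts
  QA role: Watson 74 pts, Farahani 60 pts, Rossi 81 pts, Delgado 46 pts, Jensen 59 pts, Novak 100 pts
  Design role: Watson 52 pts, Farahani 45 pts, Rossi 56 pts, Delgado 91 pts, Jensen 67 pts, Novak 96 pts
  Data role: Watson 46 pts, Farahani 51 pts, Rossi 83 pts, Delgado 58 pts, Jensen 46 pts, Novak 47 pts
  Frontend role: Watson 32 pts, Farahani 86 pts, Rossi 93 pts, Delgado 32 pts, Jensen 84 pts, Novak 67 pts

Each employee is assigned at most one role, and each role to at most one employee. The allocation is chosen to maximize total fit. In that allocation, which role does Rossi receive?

Rossi receives Data role.

Optimal: Watson→QA role (74 pts), Farahani→Lead role (96 pts), Rossi→Data role (83 pts), Delgado→Design role (91 pts), Jensen→Frontend role (84 pts), Novak→Backend role (97 pts) — total 74+96+83+91+84+97 = 525 pts.
Max-entry greedy (repeatedly take the single best remaining cell) gives 488 pts, worse by 37.
Next-best assignment: Watson→QA role, Farahani→Lead role, Rossi→Data role, Delgado→Backend role, Jensen→Frontend role, Novak→Design role = 513 pts.
Rossi's own top role is Frontend role (93 pts), but forcing Rossi→Frontend role and reassigning the rest optimally gives only 497 pts — worse by 28.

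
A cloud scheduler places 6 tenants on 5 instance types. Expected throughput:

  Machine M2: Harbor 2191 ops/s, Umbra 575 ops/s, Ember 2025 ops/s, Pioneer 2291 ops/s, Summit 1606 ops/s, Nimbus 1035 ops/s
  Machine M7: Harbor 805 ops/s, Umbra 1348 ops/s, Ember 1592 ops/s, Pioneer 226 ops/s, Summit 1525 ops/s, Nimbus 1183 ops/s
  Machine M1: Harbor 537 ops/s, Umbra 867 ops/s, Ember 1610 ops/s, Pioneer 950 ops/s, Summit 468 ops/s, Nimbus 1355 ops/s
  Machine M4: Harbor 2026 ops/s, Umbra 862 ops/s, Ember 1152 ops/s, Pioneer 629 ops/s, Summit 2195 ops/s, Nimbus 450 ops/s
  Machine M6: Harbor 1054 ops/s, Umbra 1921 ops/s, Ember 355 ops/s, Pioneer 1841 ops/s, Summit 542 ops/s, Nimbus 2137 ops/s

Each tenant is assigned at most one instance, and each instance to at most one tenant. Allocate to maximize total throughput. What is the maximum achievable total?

Optimal: Pioneer→Machine M2 (2291 ops/s), Summit→Machine M7 (1525 ops/s), Ember→Machine M1 (1610 ops/s), Harbor→Machine M4 (2026 ops/s), Nimbus→Machine M6 (2137 ops/s) — total 2291+1525+1610+2026+2137 = 9589 ops/s.
Max-entry greedy (repeatedly take the single best remaining cell) gives 9581 ops/s, worse by 8.

Maximum total: 9589 ops/s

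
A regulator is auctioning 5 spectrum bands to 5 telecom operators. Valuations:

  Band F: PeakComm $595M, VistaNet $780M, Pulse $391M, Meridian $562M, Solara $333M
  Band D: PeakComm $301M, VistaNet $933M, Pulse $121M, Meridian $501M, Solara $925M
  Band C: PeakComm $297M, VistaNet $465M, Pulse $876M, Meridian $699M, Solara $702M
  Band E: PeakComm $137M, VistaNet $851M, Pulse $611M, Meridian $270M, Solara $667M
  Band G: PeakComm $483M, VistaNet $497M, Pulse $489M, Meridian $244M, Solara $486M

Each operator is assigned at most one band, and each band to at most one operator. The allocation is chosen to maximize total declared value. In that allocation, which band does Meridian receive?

Optimal: PeakComm→Band G ($483M), VistaNet→Band E ($851M), Pulse→Band C ($876M), Meridian→Band F ($562M), Solara→Band D ($925M) — total 483+851+876+562+925 = $3697M.
Swapping VistaNet↔PeakComm (VistaNet→Band G $497M, PeakComm→Band E $137M) loses 700.
Meridian's own top band is Band C ($699M), but forcing Meridian→Band C and reassigning the rest optimally gives only $3559M — worse by 138.

Meridian receives Band F.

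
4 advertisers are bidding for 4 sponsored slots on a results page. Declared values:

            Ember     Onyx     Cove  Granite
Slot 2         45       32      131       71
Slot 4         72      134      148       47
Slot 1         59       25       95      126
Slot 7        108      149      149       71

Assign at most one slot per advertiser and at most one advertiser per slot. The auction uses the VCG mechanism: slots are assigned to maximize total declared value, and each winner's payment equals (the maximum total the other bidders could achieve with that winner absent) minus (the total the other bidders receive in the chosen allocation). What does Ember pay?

Efficient allocation: Ember→Slot 7 ($108), Onyx→Slot 4 ($134), Cove→Slot 2 ($131), Granite→Slot 1 ($126); total welfare W = $499.
Ember receives Slot 7 at value $108, so the others get W − 108 = $391.
Without Ember: best allocation of the remaining 3 bidders over all 4 slots is Onyx→Slot 7 ($149), Cove→Slot 4 ($148), Granite→Slot 1 ($126), total $423.
VCG payment = (others' best without Ember) − (others' welfare with Ember) = 423 − 391 = $32.

Ember pays $32.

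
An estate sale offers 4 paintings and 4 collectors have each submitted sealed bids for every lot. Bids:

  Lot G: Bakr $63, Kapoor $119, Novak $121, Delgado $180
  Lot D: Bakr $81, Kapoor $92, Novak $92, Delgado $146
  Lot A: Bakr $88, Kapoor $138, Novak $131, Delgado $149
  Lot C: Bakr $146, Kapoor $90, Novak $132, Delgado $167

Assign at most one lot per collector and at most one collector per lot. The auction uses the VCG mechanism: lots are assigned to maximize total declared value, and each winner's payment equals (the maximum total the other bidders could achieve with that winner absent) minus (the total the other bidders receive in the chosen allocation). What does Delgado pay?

Efficient allocation: Bakr→Lot C ($146), Kapoor→Lot A ($138), Novak→Lot D ($92), Delgado→Lot G ($180); total welfare W = $556.
Delgado receives Lot G at value $180, so the others get W − 180 = $376.
Without Delgado: best allocation of the remaining 3 bidders over all 4 lots is Bakr→Lot C ($146), Kapoor→Lot A ($138), Novak→Lot G ($121), total $405.
VCG payment = (others' best without Delgado) − (others' welfare with Delgado) = 405 − 376 = $29.

Delgado pays $29.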